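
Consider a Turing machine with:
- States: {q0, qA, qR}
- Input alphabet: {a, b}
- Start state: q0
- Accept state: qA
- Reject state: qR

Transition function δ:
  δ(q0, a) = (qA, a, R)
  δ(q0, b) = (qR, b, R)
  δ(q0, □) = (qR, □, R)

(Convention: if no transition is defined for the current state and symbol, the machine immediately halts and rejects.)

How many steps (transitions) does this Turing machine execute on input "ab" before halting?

Execution trace:
Initial: [q0]ab
Step 1: δ(q0, a) = (qA, a, R) → a[qA]b

The machine reaches the accept state qA and halts.

The machine executed 1 step before halting.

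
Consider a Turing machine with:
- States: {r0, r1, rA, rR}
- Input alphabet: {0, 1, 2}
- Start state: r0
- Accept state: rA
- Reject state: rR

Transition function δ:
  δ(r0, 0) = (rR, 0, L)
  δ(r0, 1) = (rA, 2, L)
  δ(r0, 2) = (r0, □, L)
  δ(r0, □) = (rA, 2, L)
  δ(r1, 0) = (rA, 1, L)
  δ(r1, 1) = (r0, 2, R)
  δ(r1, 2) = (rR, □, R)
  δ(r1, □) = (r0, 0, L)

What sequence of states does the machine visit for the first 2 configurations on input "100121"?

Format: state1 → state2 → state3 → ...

Execution trace:
Initial: [r0]100121
Step 1: δ(r0, 1) = (rA, 2, L) → [rA]□200121

The machine reaches the accept state rA and halts.

State sequence: r0 → rA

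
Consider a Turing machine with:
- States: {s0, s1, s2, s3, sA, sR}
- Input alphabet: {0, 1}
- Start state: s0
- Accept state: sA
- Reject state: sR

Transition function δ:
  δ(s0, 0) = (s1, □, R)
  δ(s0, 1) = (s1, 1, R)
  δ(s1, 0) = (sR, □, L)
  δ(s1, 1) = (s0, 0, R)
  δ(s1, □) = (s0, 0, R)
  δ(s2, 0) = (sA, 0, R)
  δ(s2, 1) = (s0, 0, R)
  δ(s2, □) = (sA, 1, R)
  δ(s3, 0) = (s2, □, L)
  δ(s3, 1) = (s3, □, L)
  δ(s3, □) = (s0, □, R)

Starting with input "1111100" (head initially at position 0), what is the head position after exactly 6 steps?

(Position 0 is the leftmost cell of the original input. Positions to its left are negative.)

Execution trace (head position shown):
Step 0: [s0]1111100  (head at position 0)
Step 1: move right → 1[s1]111100  (head at position 1)
Step 2: move right → 10[s0]11100  (head at position 2)
Step 3: move right → 101[s1]1100  (head at position 3)
Step 4: move right → 1010[s0]100  (head at position 4)
Step 5: move right → 10101[s1]00  (head at position 5)
Step 6: move left → 1010[sR]1□0  (head at position 4)

After 6 steps, the head is at position 4.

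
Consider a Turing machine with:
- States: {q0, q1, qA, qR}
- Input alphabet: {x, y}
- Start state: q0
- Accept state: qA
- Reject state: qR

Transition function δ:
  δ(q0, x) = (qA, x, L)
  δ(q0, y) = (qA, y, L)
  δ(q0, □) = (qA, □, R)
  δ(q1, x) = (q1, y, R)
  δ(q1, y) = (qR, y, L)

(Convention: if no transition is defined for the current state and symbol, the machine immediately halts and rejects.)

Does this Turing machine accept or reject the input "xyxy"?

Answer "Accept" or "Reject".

Execution trace:
Initial: [q0]xyxy
Step 1: δ(q0, x) = (qA, x, L) → [qA]□xyxy

The machine reaches the accept state qA and halts.

Answer: Accept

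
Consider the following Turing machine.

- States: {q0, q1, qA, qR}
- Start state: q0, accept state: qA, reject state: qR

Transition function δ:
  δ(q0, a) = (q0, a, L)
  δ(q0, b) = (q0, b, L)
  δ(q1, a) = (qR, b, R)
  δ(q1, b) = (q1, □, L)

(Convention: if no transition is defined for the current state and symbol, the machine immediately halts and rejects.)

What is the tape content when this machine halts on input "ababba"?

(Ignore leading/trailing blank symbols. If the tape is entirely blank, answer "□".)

Execution trace:
Initial: [q0]ababba
Step 1: δ(q0, a) = (q0, a, L) → [q0]□ababba

No transition is defined for δ(q0, □). By convention the machine halts and rejects.

Final tape (ignoring leading/trailing blanks): ababba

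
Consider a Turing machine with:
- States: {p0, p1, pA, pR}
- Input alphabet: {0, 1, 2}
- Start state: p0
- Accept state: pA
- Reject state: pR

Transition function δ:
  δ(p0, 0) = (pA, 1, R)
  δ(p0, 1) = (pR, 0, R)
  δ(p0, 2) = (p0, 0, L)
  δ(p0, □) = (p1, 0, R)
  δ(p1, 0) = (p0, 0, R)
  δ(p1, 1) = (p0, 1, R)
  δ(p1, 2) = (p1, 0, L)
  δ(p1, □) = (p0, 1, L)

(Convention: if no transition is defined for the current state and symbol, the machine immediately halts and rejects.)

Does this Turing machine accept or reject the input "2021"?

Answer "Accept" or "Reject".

Execution trace:
Initial: [p0]2021
Step 1: δ(p0, 2) = (p0, 0, L) → [p0]□0021
Step 2: δ(p0, □) = (p1, 0, R) → 0[p1]0021
Step 3: δ(p1, 0) = (p0, 0, R) → 00[p0]021
Step 4: δ(p0, 0) = (pA, 1, R) → 001[pA]21

The machine reaches the accept state pA and halts.

Answer: Accept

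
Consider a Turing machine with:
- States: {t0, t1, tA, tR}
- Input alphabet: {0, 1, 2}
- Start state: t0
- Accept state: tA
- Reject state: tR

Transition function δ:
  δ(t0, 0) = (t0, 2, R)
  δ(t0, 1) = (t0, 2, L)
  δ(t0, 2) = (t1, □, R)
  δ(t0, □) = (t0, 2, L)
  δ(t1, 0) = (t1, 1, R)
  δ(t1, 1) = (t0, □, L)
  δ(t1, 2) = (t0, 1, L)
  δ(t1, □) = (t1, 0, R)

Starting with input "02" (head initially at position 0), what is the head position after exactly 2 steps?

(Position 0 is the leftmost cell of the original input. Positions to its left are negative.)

Execution trace (head position shown):
Step 0: [t0]02  (head at position 0)
Step 1: move right → 2[t0]2  (head at position 1)
Step 2: move right → 2□[t1]□  (head at position 2)

After 2 steps, the head is at position 2.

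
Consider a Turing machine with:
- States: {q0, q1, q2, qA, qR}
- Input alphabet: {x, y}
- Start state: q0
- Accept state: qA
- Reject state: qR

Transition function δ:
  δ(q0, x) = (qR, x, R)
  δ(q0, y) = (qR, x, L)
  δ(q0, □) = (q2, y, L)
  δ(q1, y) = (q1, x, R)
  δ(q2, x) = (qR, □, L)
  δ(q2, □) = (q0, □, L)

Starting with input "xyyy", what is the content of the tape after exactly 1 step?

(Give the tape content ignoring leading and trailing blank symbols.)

Execution trace:
Initial: [q0]xyyy
Step 1: δ(q0, x) = (qR, x, R) → x[qR]yyy

The machine reaches the reject state qR and halts.

After 1 step, the tape (ignoring leading/trailing blanks) is: xyyy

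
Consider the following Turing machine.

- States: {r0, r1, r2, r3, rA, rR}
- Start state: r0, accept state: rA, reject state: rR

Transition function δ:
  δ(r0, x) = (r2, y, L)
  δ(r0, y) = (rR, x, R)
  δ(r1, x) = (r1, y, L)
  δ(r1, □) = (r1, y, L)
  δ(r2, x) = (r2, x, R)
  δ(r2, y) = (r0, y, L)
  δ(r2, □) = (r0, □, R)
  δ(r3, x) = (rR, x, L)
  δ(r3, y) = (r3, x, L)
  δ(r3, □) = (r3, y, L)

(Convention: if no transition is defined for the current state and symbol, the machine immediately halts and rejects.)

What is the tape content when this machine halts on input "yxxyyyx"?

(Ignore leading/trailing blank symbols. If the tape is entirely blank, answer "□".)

Execution trace:
Initial: [r0]yxxyyyx
Step 1: δ(r0, y) = (rR, x, R) → x[rR]xxyyyx

The machine reaches the reject state rR and halts.

Final tape (ignoring leading/trailing blanks): xxxyyyx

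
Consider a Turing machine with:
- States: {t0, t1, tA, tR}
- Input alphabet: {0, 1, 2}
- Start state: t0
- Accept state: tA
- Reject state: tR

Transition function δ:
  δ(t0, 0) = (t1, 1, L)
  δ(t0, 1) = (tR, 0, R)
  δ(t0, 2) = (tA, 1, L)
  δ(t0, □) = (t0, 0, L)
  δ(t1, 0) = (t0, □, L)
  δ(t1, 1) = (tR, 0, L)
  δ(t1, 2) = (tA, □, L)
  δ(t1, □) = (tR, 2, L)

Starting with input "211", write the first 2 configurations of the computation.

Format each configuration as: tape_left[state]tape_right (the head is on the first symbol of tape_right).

Transitions applied:
Step 1: δ(t0, 2) = (tA, 1, L)

The first 2 configurations are:
[t0]211 ⊢ [tA]□111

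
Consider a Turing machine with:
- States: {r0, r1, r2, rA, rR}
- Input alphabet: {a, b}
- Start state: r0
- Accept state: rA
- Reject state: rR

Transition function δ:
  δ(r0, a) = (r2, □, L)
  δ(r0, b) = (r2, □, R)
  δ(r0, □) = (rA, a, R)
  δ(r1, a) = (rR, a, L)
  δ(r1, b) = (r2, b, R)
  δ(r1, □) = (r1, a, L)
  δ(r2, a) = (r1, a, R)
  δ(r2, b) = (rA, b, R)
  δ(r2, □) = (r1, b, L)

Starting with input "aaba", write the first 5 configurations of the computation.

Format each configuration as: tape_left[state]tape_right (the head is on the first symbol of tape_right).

Transitions applied:
Step 1: δ(r0, a) = (r2, □, L)
Step 2: δ(r2, □) = (r1, b, L)
Step 3: δ(r1, □) = (r1, a, L)
Step 4: δ(r1, □) = (r1, a, L)

The first 5 configurations are:
[r0]aaba ⊢ [r2]□□aba ⊢ [r1]□b□aba ⊢ [r1]□ab□aba ⊢ [r1]□aab□aba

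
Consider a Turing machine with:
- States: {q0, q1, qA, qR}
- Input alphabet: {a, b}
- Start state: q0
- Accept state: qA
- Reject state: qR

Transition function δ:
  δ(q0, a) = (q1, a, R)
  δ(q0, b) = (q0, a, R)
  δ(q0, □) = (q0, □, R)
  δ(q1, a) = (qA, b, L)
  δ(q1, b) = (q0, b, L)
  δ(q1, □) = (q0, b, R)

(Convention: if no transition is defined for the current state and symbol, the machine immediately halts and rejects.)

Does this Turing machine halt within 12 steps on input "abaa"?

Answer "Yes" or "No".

Execution trace:
Initial: [q0]abaa
Step 1: δ(q0, a) = (q1, a, R) → a[q1]baa
Step 2: δ(q1, b) = (q0, b, L) → [q0]abaa
Step 3: δ(q0, a) = (q1, a, R) → a[q1]baa
Step 4: δ(q1, b) = (q0, b, L) → [q0]abaa
Step 5: δ(q0, a) = (q1, a, R) → a[q1]baa
Step 6: δ(q1, b) = (q0, b, L) → [q0]abaa
Step 7: δ(q0, a) = (q1, a, R) → a[q1]baa
Step 8: δ(q1, b) = (q0, b, L) → [q0]abaa
Step 9: δ(q0, a) = (q1, a, R) → a[q1]baa
Step 10: δ(q1, b) = (q0, b, L) → [q0]abaa
Step 11: δ(q0, a) = (q1, a, R) → a[q1]baa
Step 12: δ(q1, b) = (q0, b, L) → [q0]abaa

The machine has not reached a halting state after 12 steps.
The machine did not halt within the 12-step bound.

Answer: No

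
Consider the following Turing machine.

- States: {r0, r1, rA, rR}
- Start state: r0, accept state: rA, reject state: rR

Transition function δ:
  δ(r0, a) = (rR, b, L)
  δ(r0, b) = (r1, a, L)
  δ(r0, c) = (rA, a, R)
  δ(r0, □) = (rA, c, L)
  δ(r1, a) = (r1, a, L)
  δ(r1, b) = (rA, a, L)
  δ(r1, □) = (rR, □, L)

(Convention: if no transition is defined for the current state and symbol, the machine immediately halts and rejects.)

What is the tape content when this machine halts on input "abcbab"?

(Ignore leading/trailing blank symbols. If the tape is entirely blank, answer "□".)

Execution trace:
Initial: [r0]abcbab
Step 1: δ(r0, a) = (rR, b, L) → [rR]□bbcbab

The machine reaches the reject state rR and halts.

Final tape (ignoring leading/trailing blanks): bbcbab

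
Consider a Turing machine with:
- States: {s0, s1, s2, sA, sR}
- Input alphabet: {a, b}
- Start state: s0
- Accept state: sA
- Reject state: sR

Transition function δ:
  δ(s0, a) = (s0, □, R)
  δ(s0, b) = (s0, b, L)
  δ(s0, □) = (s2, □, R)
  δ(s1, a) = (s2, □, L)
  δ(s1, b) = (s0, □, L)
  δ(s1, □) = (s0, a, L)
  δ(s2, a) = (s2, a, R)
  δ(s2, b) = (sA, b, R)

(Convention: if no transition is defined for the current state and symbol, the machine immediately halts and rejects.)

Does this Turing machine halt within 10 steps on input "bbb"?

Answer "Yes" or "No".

Execution trace:
Initial: [s0]bbb
Step 1: δ(s0, b) = (s0, b, L) → [s0]□bbb
Step 2: δ(s0, □) = (s2, □, R) → □[s2]bbb
Step 3: δ(s2, b) = (sA, b, R) → □b[sA]bb

The machine reaches the accept state sA and halts.
The machine halted after 3 steps (within the 10-step bound).

Answer: Yes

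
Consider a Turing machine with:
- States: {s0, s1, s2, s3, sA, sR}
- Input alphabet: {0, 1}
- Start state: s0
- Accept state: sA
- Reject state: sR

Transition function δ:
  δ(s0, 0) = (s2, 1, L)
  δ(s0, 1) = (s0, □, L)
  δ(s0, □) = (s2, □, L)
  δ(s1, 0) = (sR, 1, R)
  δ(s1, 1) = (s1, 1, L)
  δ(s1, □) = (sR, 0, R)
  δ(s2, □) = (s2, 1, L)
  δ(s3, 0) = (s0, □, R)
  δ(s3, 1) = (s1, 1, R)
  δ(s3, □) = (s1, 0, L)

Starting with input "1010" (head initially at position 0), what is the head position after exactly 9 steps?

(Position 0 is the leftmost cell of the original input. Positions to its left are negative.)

Execution trace (head position shown):
Step 0: [s0]1010  (head at position 0)
Step 1: move left → [s0]□□010  (head at position -1)
Step 2: move left → [s2]□□□010  (head at position -2)
Step 3: move left → [s2]□1□□010  (head at position -3)
Step 4: move left → [s2]□11□□010  (head at position -4)
Step 5: move left → [s2]□111□□010  (head at position -5)
Step 6: move left → [s2]□1111□□010  (head at position -6)
Step 7: move left → [s2]□11111□□010  (head at position -7)
Step 8: move left → [s2]□111111□□010  (head at position -8)
Step 9: move left → [s2]□1111111□□010  (head at position -9)

After 9 steps, the head is at position -9.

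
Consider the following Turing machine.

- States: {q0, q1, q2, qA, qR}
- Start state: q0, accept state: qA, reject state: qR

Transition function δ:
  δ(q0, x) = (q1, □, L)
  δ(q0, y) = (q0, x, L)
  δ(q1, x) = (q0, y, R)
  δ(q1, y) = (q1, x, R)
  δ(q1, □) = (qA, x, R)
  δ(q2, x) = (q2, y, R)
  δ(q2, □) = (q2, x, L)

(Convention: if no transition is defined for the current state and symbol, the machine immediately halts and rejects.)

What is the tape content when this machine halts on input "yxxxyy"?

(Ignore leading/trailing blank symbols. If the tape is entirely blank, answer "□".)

Execution trace:
Initial: [q0]yxxxyy
Step 1: δ(q0, y) = (q0, x, L) → [q0]□xxxxyy

No transition is defined for δ(q0, □). By convention the machine halts and rejects.

Final tape (ignoring leading/trailing blanks): xxxxyy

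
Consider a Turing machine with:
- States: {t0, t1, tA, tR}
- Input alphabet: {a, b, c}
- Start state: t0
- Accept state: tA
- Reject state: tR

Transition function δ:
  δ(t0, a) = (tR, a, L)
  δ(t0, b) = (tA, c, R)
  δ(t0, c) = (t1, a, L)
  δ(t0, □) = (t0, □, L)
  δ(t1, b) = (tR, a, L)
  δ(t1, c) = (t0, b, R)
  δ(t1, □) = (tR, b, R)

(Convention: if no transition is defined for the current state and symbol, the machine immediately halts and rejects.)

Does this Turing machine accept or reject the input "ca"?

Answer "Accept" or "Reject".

Execution trace:
Initial: [t0]ca
Step 1: δ(t0, c) = (t1, a, L) → [t1]□aa
Step 2: δ(t1, □) = (tR, b, R) → b[tR]aa

The machine reaches the reject state tR and halts.

Answer: Reject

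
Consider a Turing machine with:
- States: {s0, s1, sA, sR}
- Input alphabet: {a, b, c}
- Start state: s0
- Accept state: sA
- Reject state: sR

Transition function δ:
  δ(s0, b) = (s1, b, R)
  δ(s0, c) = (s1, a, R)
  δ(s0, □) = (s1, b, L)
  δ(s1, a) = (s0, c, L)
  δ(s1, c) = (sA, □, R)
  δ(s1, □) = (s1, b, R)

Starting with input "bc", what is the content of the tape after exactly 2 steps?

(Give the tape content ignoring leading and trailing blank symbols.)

Execution trace:
Initial: [s0]bc
Step 1: δ(s0, b) = (s1, b, R) → b[s1]c
Step 2: δ(s1, c) = (sA, □, R) → b□[sA]□

The machine reaches the accept state sA and halts.

After 2 steps, the tape (ignoring leading/trailing blanks) is: b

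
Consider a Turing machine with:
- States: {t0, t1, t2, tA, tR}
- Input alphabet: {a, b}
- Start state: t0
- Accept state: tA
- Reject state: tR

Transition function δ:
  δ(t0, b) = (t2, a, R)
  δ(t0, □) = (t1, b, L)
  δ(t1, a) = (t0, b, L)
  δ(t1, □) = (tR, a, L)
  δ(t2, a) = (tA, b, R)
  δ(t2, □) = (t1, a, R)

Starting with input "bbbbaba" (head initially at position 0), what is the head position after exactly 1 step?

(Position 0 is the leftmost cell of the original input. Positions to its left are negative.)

Execution trace (head position shown):
Step 0: [t0]bbbbaba  (head at position 0)
Step 1: move right → a[t2]bbbaba  (head at position 1)

After 1 step, the head is at position 1.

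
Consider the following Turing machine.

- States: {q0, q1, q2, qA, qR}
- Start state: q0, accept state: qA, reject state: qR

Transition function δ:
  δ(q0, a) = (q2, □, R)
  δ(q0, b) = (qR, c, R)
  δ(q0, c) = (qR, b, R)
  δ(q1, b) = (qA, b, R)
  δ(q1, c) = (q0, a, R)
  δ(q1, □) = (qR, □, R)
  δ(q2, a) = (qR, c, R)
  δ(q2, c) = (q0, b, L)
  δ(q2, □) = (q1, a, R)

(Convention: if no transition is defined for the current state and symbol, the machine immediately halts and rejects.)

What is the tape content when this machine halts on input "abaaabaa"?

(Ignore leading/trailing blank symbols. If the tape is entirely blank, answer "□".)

Execution trace:
Initial: [q0]abaaabaa
Step 1: δ(q0, a) = (q2, □, R) → □[q2]baaabaa

No transition is defined for δ(q2, b). By convention the machine halts and rejects.

Final tape (ignoring leading/trailing blanks): baaabaa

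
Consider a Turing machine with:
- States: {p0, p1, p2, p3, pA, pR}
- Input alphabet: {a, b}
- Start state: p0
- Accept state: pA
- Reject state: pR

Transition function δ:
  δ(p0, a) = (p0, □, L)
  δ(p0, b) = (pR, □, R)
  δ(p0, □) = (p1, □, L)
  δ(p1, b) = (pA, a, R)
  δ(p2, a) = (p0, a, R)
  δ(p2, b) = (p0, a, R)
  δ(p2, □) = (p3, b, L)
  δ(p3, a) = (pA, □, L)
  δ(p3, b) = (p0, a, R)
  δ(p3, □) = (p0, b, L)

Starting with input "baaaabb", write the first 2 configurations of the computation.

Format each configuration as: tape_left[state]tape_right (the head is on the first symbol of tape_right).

Transitions applied:
Step 1: δ(p0, b) = (pR, □, R)

The first 2 configurations are:
[p0]baaaabb ⊢ □[pR]aaaabb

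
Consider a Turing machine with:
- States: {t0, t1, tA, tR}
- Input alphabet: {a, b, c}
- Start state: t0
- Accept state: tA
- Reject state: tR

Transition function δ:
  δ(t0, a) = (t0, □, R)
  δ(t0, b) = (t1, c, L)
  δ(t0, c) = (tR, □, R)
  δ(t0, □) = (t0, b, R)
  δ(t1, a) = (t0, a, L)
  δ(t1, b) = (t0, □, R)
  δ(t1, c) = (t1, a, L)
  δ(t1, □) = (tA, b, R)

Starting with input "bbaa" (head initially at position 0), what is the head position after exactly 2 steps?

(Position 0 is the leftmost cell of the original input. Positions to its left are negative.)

Execution trace (head position shown):
Step 0: [t0]bbaa  (head at position 0)
Step 1: move left → [t1]□cbaa  (head at position -1)
Step 2: move right → b[tA]cbaa  (head at position 0)

After 2 steps, the head is at position 0.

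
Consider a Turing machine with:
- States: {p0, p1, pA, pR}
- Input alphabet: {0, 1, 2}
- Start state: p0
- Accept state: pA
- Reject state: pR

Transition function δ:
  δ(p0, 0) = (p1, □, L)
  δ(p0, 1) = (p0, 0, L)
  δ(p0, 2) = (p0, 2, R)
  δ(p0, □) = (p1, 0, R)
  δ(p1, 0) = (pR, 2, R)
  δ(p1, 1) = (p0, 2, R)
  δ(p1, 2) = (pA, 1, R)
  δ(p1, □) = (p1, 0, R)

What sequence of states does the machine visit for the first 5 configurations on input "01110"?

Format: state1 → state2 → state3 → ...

Execution trace:
Initial: [p0]01110
Step 1: δ(p0, 0) = (p1, □, L) → [p1]□□1110
Step 2: δ(p1, □) = (p1, 0, R) → 0[p1]□1110
Step 3: δ(p1, □) = (p1, 0, R) → 00[p1]1110
Step 4: δ(p1, 1) = (p0, 2, R) → 002[p0]110

State sequence: p0 → p1 → p1 → p1 → p0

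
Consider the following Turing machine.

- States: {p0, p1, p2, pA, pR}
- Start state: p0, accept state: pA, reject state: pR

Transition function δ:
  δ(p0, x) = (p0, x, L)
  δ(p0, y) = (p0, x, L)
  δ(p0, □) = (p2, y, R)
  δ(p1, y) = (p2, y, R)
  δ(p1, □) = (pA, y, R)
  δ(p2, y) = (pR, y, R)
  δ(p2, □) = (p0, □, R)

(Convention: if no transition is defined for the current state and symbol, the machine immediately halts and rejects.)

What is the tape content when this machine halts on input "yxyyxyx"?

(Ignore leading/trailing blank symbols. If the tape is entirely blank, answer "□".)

Execution trace:
Initial: [p0]yxyyxyx
Step 1: δ(p0, y) = (p0, x, L) → [p0]□xxyyxyx
Step 2: δ(p0, □) = (p2, y, R) → y[p2]xxyyxyx

No transition is defined for δ(p2, x). By convention the machine halts and rejects.

Final tape (ignoring leading/trailing blanks): yxxyyxyx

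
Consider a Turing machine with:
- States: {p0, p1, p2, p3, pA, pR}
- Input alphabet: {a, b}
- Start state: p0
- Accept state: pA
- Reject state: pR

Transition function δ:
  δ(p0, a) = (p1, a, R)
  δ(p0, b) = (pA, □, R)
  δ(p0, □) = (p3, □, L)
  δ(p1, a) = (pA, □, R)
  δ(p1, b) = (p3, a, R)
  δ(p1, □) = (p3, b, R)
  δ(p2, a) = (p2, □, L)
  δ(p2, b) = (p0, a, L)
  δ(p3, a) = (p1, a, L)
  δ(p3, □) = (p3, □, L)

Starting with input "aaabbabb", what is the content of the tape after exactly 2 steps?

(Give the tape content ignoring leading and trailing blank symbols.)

Execution trace:
Initial: [p0]aaabbabb
Step 1: δ(p0, a) = (p1, a, R) → a[p1]aabbabb
Step 2: δ(p1, a) = (pA, □, R) → a□[pA]abbabb

The machine reaches the accept state pA and halts.

After 2 steps, the tape (ignoring leading/trailing blanks) is: a□abbabb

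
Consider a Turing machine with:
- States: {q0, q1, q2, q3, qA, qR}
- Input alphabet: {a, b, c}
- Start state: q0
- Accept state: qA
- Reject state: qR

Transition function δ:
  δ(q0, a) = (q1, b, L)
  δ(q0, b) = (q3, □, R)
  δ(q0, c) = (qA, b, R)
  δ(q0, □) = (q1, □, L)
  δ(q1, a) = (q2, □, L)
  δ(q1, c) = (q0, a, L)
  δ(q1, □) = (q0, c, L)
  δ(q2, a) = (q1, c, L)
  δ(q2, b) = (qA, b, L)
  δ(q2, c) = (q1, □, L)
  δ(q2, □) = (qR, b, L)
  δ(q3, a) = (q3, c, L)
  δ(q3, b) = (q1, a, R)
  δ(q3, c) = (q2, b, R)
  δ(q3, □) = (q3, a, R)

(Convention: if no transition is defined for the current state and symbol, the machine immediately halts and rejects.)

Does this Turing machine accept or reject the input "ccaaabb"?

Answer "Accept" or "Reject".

Execution trace:
Initial: [q0]ccaaabb
Step 1: δ(q0, c) = (qA, b, R) → b[qA]caaabb

The machine reaches the accept state qA and halts.

Answer: Accept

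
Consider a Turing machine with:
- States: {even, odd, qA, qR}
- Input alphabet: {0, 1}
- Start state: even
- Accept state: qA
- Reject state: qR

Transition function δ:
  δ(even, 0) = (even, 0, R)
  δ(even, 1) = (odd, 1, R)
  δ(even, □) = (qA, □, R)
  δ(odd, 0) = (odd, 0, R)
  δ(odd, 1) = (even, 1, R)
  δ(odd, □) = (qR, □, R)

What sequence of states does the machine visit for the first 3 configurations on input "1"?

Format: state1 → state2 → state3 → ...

Execution trace:
Initial: [even]1
Step 1: δ(even, 1) = (odd, 1, R) → 1[odd]□
Step 2: δ(odd, □) = (qR, □, R) → 1□[qR]□

The machine reaches the reject state qR and halts.

State sequence: even → odd → qR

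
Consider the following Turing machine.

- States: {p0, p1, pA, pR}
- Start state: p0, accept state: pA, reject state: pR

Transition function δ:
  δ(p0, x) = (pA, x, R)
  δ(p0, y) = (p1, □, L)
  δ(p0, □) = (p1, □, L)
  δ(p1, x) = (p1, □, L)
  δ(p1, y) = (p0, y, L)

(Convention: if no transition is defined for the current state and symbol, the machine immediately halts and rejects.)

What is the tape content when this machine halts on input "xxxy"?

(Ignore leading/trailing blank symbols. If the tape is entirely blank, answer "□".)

Execution trace:
Initial: [p0]xxxy
Step 1: δ(p0, x) = (pA, x, R) → x[pA]xxy

The machine reaches the accept state pA and halts.

Final tape (ignoring leading/trailing blanks): xxxy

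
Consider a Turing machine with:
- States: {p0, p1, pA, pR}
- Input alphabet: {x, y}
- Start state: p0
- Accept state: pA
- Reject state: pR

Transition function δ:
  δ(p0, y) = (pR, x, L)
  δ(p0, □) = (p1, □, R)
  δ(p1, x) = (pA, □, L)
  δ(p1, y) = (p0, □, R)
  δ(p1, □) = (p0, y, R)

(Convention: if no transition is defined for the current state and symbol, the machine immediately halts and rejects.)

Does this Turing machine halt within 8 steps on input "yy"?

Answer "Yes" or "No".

Execution trace:
Initial: [p0]yy
Step 1: δ(p0, y) = (pR, x, L) → [pR]□xy

The machine reaches the reject state pR and halts.
The machine halted after 1 step (within the 8-step bound).

Answer: Yes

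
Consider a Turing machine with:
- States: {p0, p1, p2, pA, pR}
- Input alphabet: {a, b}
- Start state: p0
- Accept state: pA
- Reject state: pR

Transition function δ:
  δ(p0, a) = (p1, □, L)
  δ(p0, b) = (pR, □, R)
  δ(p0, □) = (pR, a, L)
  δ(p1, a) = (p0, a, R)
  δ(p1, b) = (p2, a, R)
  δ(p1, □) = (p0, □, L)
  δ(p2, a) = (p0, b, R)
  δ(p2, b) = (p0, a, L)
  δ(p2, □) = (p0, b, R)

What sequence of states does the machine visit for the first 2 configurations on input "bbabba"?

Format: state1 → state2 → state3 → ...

Execution trace:
Initial: [p0]bbabba
Step 1: δ(p0, b) = (pR, □, R) → □[pR]babba

The machine reaches the reject state pR and halts.

State sequence: p0 → pR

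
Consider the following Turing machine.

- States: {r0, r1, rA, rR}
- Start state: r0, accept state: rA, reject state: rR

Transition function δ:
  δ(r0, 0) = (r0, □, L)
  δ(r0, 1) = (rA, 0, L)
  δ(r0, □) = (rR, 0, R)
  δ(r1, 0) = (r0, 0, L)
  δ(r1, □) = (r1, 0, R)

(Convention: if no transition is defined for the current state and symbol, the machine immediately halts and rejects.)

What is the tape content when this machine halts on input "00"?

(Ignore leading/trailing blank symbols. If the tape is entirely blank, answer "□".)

Execution trace:
Initial: [r0]00
Step 1: δ(r0, 0) = (r0, □, L) → [r0]□□0
Step 2: δ(r0, □) = (rR, 0, R) → 0[rR]□0

The machine reaches the reject state rR and halts.

Final tape (ignoring leading/trailing blanks): 0□0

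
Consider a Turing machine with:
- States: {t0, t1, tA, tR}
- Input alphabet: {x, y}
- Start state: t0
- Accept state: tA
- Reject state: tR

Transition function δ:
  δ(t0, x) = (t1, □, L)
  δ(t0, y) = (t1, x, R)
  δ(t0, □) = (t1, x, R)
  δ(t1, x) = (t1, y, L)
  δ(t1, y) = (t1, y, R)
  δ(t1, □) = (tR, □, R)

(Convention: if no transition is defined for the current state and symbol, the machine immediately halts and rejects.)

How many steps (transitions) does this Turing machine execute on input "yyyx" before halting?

Execution trace:
Initial: [t0]yyyx
Step 1: δ(t0, y) = (t1, x, R) → x[t1]yyx
Step 2: δ(t1, y) = (t1, y, R) → xy[t1]yx
Step 3: δ(t1, y) = (t1, y, R) → xyy[t1]x
Step 4: δ(t1, x) = (t1, y, L) → xy[t1]yy
Step 5: δ(t1, y) = (t1, y, R) → xyy[t1]y
Step 6: δ(t1, y) = (t1, y, R) → xyyy[t1]□
Step 7: δ(t1, □) = (tR, □, R) → xyyy□[tR]□

The machine reaches the reject state tR and halts.

The machine executed 7 steps before halting.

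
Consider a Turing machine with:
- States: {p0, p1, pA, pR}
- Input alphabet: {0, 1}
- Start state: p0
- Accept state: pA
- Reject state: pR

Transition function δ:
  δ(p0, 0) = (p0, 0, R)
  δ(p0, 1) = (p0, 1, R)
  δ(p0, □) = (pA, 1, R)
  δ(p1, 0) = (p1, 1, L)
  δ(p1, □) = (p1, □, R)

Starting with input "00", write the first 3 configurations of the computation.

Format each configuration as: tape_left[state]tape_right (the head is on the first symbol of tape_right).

Transitions applied:
Step 1: δ(p0, 0) = (p0, 0, R)
Step 2: δ(p0, 0) = (p0, 0, R)

The first 3 configurations are:
[p0]00 ⊢ 0[p0]0 ⊢ 00[p0]□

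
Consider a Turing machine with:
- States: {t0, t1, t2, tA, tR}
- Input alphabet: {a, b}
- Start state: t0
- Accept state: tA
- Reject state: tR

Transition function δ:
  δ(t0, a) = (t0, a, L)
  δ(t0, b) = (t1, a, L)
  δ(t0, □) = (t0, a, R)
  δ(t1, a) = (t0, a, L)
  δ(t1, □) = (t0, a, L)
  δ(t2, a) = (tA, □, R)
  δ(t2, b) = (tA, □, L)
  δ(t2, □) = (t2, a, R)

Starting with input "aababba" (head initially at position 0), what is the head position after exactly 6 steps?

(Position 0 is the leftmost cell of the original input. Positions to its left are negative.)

Execution trace (head position shown):
Step 0: [t0]aababba  (head at position 0)
Step 1: move left → [t0]□aababba  (head at position -1)
Step 2: move right → a[t0]aababba  (head at position 0)
Step 3: move left → [t0]aaababba  (head at position -1)
Step 4: move left → [t0]□aaababba  (head at position -2)
Step 5: move right → a[t0]aaababba  (head at position -1)
Step 6: move left → [t0]aaaababba  (head at position -2)

After 6 steps, the head is at position -2.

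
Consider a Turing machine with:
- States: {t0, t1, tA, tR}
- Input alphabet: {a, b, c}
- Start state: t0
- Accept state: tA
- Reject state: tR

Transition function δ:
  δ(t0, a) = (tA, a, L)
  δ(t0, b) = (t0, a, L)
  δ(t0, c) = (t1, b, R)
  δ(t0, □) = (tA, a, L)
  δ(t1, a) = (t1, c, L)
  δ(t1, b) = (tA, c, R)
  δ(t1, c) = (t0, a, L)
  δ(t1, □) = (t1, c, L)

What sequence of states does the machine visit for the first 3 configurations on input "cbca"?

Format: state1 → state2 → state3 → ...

Execution trace:
Initial: [t0]cbca
Step 1: δ(t0, c) = (t1, b, R) → b[t1]bca
Step 2: δ(t1, b) = (tA, c, R) → bc[tA]ca

The machine reaches the accept state tA and halts.

State sequence: t0 → t1 → tA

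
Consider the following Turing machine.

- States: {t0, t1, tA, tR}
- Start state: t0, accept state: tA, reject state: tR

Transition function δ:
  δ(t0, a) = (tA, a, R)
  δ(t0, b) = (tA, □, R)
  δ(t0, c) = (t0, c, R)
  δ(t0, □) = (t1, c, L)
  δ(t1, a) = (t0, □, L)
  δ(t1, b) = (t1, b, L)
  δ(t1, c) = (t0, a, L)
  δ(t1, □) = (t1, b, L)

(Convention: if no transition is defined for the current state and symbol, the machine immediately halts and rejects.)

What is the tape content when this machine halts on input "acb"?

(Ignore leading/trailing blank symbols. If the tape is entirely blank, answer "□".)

Execution trace:
Initial: [t0]acb
Step 1: δ(t0, a) = (tA, a, R) → a[tA]cb

The machine reaches the accept state tA and halts.

Final tape (ignoring leading/trailing blanks): acb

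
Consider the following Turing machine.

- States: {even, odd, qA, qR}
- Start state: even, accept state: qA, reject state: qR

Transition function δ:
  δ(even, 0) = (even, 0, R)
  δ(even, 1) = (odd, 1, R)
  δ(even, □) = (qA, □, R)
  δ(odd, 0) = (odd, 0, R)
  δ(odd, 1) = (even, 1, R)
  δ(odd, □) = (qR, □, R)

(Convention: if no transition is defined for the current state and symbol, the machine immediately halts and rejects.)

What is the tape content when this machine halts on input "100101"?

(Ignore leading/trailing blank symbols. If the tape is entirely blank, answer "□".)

Execution trace:
Initial: [even]100101
Step 1: δ(even, 1) = (odd, 1, R) → 1[odd]00101
Step 2: δ(odd, 0) = (odd, 0, R) → 10[odd]0101
Step 3: δ(odd, 0) = (odd, 0, R) → 100[odd]101
Step 4: δ(odd, 1) = (even, 1, R) → 1001[even]01
Step 5: δ(even, 0) = (even, 0, R) → 10010[even]1
Step 6: δ(even, 1) = (odd, 1, R) → 100101[odd]□
Step 7: δ(odd, □) = (qR, □, R) → 100101□[qR]□

The machine reaches the reject state qR and halts.

Final tape (ignoring leading/trailing blanks): 100101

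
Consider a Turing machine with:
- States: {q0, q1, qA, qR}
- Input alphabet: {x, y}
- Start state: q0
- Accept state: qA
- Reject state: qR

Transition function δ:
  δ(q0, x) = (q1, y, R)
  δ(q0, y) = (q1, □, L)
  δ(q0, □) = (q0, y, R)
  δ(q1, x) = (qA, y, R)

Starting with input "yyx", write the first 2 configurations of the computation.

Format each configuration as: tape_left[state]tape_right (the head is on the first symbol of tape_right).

Transitions applied:
Step 1: δ(q0, y) = (q1, □, L)

The first 2 configurations are:
[q0]yyx ⊢ [q1]□□yx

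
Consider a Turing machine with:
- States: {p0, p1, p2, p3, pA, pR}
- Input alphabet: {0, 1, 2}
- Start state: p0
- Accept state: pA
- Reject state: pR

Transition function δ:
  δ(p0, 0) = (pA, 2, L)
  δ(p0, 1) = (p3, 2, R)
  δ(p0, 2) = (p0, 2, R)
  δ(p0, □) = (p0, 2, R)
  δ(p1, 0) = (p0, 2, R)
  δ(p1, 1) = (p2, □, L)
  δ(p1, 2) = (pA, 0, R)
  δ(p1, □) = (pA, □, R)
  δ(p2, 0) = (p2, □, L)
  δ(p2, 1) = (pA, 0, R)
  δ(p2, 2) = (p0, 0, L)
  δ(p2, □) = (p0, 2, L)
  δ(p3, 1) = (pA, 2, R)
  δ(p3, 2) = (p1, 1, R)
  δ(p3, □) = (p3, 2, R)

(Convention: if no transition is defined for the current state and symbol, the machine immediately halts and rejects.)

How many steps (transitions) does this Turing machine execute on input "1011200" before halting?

Execution trace:
Initial: [p0]1011200
Step 1: δ(p0, 1) = (p3, 2, R) → 2[p3]011200

No transition is defined for δ(p3, 0). By convention the machine halts and rejects.

The machine executed 1 step before halting.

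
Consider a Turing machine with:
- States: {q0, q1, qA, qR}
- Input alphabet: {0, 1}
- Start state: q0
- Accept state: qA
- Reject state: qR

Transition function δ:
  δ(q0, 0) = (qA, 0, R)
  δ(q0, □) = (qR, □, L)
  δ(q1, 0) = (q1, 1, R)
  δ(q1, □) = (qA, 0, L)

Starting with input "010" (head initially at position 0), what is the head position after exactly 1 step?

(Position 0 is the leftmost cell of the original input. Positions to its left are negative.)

Execution trace (head position shown):
Step 0: [q0]010  (head at position 0)
Step 1: move right → 0[qA]10  (head at position 1)

After 1 step, the head is at position 1.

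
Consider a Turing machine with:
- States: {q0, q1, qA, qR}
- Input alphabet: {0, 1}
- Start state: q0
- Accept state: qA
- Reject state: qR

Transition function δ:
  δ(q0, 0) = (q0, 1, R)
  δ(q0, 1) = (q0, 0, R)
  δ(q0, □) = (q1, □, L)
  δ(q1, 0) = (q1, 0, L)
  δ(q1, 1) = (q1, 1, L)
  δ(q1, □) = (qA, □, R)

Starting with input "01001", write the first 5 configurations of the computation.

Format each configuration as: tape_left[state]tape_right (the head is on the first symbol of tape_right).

Transitions applied:
Step 1: δ(q0, 0) = (q0, 1, R)
Step 2: δ(q0, 1) = (q0, 0, R)
Step 3: δ(q0, 0) = (q0, 1, R)
Step 4: δ(q0, 0) = (q0, 1, R)

The first 5 configurations are:
[q0]01001 ⊢ 1[q0]1001 ⊢ 10[q0]001 ⊢ 101[q0]01 ⊢ 1011[q0]1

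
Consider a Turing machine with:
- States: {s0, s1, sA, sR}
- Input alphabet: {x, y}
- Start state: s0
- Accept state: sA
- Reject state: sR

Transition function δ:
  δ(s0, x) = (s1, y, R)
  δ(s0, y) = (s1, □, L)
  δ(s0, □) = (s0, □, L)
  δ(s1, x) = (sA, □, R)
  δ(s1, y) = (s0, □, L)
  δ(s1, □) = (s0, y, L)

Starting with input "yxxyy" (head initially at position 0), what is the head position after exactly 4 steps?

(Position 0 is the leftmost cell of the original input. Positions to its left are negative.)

Execution trace (head position shown):
Step 0: [s0]yxxyy  (head at position 0)
Step 1: move left → [s1]□□xxyy  (head at position -1)
Step 2: move left → [s0]□y□xxyy  (head at position -2)
Step 3: move left → [s0]□□y□xxyy  (head at position -3)
Step 4: move left → [s0]□□□y□xxyy  (head at position -4)

After 4 steps, the head is at position -4.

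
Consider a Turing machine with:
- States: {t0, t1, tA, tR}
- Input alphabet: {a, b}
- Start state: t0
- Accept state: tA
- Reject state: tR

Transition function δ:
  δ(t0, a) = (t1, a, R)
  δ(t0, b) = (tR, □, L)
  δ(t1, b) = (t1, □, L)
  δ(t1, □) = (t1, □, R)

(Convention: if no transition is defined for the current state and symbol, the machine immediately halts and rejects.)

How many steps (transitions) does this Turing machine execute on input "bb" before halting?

Execution trace:
Initial: [t0]bb
Step 1: δ(t0, b) = (tR, □, L) → [tR]□□b

The machine reaches the reject state tR and halts.

The machine executed 1 step before halting.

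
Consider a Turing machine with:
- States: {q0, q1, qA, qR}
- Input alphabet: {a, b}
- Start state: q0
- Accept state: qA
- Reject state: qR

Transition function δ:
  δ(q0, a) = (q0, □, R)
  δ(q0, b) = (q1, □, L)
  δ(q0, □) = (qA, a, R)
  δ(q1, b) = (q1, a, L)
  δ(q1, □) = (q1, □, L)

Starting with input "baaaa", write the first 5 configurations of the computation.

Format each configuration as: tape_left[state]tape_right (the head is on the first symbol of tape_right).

Transitions applied:
Step 1: δ(q0, b) = (q1, □, L)
Step 2: δ(q1, □) = (q1, □, L)
Step 3: δ(q1, □) = (q1, □, L)
Step 4: δ(q1, □) = (q1, □, L)

The first 5 configurations are:
[q0]baaaa ⊢ [q1]□□aaaa ⊢ [q1]□□□aaaa ⊢ [q1]□□□□aaaa ⊢ [q1]□□□□□aaaa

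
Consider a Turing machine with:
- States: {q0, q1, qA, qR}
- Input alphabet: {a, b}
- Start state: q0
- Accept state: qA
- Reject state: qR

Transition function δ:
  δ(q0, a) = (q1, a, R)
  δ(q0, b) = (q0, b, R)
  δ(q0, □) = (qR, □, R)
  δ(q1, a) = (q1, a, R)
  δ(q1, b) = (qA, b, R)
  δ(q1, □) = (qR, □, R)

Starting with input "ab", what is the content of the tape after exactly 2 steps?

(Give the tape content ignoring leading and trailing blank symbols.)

Execution trace:
Initial: [q0]ab
Step 1: δ(q0, a) = (q1, a, R) → a[q1]b
Step 2: δ(q1, b) = (qA, b, R) → ab[qA]□

The machine reaches the accept state qA and halts.

After 2 steps, the tape (ignoring leading/trailing blanks) is: ab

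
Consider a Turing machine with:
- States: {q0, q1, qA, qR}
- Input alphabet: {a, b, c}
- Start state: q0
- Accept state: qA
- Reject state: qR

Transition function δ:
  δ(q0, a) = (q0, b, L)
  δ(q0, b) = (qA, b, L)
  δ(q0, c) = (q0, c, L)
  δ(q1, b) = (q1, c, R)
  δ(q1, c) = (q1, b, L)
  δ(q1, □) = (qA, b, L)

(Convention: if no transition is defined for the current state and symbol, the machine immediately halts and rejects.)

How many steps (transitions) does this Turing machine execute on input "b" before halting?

Execution trace:
Initial: [q0]b
Step 1: δ(q0, b) = (qA, b, L) → [qA]□b

The machine reaches the accept state qA and halts.

The machine executed 1 step before halting.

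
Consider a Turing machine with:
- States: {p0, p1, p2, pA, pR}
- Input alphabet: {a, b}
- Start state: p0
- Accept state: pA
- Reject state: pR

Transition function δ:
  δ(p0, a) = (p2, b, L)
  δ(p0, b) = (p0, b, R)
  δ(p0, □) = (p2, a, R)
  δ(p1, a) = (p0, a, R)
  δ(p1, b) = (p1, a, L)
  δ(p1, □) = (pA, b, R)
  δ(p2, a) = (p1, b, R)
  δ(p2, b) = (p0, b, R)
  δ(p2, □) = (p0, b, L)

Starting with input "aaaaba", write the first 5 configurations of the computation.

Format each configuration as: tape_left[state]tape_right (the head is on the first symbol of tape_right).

Transitions applied:
Step 1: δ(p0, a) = (p2, b, L)
Step 2: δ(p2, □) = (p0, b, L)
Step 3: δ(p0, □) = (p2, a, R)
Step 4: δ(p2, b) = (p0, b, R)

The first 5 configurations are:
[p0]aaaaba ⊢ [p2]□baaaba ⊢ [p0]□bbaaaba ⊢ a[p2]bbaaaba ⊢ ab[p0]baaaba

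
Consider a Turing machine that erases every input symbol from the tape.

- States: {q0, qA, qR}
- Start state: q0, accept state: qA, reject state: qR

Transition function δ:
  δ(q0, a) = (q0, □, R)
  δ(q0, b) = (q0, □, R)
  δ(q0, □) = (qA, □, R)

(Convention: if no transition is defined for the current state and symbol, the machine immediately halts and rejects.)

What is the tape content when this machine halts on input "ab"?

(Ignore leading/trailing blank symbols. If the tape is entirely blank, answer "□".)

Execution trace:
Initial: [q0]ab
Step 1: δ(q0, a) = (q0, □, R) → □[q0]b
Step 2: δ(q0, b) = (q0, □, R) → □□[q0]□
Step 3: δ(q0, □) = (qA, □, R) → □□□[qA]□

The machine reaches the accept state qA and halts.

Final tape (ignoring leading/trailing blanks): □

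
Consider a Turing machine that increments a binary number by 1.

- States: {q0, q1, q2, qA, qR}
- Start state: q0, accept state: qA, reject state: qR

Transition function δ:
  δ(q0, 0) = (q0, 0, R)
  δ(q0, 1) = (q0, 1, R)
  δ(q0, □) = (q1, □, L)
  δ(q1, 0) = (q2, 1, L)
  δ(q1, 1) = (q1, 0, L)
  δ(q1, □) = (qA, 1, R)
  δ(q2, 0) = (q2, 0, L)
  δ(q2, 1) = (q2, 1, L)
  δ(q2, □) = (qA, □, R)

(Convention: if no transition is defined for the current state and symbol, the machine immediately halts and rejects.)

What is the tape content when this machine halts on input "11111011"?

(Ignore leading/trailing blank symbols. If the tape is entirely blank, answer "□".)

Execution trace:
Initial: [q0]11111011
Step 1: δ(q0, 1) = (q0, 1, R) → 1[q0]1111011
Step 2: δ(q0, 1) = (q0, 1, R) → 11[q0]111011
Step 3: δ(q0, 1) = (q0, 1, R) → 111[q0]11011
Step 4: δ(q0, 1) = (q0, 1, R) → 1111[q0]1011
Step 5: δ(q0, 1) = (q0, 1, R) → 11111[q0]011
Step 6: δ(q0, 0) = (q0, 0, R) → 111110[q0]11
Step 7: δ(q0, 1) = (q0, 1, R) → 1111101[q0]1
Step 8: δ(q0, 1) = (q0, 1, R) → 11111011[q0]□
Step 9: δ(q0, □) = (q1, □, L) → 1111101[q1]1□
Step 10: δ(q1, 1) = (q1, 0, L) → 111110[q1]10□
Step 11: δ(q1, 1) = (q1, 0, L) → 11111[q1]000□
Step 12: δ(q1, 0) = (q2, 1, L) → 1111[q2]1100□
Step 13: δ(q2, 1) = (q2, 1, L) → 111[q2]11100□
Step 14: δ(q2, 1) = (q2, 1, L) → 11[q2]111100□
Step 15: δ(q2, 1) = (q2, 1, L) → 1[q2]1111100□
Step 16: δ(q2, 1) = (q2, 1, L) → [q2]11111100□
Step 17: δ(q2, 1) = (q2, 1, L) → [q2]□11111100□
Step 18: δ(q2, □) = (qA, □, R) → □[qA]11111100□

The machine reaches the accept state qA and halts.

Final tape (ignoring leading/trailing blanks): 11111100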